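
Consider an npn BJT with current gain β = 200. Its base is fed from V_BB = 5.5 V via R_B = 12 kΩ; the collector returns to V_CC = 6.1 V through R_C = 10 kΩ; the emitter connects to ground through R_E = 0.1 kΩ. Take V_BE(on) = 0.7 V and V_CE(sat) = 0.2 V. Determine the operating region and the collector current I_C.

Assume active: I_B = (5.5 − 0.7)/(12 + 201×0.1) = 0.15 mA, I_C = β·I_B = 29.9 mA.
Then V_CE = 6.1 − 29.9×10 − 30.1×0.1 = -296 V < 0.2 V — the active assumption fails.
Re-solve with V_CE = 0.2 V. KCL at the emitter: V_E/R_E = (V_BB−0.7−V_E)/R_B + (V_CC−0.2−V_E)/R_C, giving V_E = 0.0972 V.
I_C = (V_CC − 0.2 − V_E)/R_C = (5.9 − 0.0972)/10 = 0.58 mA.
Check: I_B = (4.8 − 0.0972)/12 = 0.392 mA, and β·I_B = 78.4 mA > I_C, confirming saturation.

saturation; I_C ≈ 0.58 mA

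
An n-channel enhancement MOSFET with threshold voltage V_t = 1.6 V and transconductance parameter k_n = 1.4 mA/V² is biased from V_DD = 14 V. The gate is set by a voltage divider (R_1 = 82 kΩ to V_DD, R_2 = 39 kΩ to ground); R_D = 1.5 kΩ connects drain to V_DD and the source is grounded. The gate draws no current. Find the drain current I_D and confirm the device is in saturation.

V_G = V_DD·R_2/(R_1+R_2) = 14×39/121 = 4.51 V. With the source grounded, V_GS = V_G = 4.51 V.
Assume saturation: I_D = (k_n/2)(V_GS − V_t)² = (1.4/2)×(4.51 − 1.6)² = 0.7×2.91² = 5.94 mA.
V_DS = V_DD − I_D·R_D = 14 − 5.94×1.5 = 5.09 V.
Saturation requires V_DS ≥ V_GS − V_t = 2.91 V; 5.09 ≥ 2.91 ✓.

I_D ≈ 5.9 mA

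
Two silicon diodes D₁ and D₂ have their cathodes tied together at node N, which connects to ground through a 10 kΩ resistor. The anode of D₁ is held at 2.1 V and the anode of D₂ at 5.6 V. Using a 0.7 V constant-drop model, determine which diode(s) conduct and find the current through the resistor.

Assume both conduct. Then node N would need to be at both 2.1−0.7 = 1.4 V and 5.6−0.7 = 4.9 V, which is impossible.
Assume only D₂ conducts: V_N = 5.6 − 0.7 = 4.9 V, so I_R = 4.9/10 = 0.49 mA.
Check D₁: its anode-to-cathode voltage is 2.1 − 4.9 = -2.8 V < 0.7 V, so it is off. The assumption is consistent.

Only D₂ conducts; I_R ≈ 0.49 mA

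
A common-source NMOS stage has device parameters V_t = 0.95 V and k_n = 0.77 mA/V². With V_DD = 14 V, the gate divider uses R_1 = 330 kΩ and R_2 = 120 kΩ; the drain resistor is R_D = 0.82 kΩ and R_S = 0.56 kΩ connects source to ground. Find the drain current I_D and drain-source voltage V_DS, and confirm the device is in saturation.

I_D ≈ 1.5 mA, V_DS ≈ 12 V

V_G = V_DD·R_2/(R_1+R_2) = 14×120/450 = 3.73 V.
Assume saturation: I_D = (k_n/2)(V_GS − V_t)² with V_GS = V_G − I_D·R_S = 3.73 − 0.56·I_D.
Substituting gives 0.121·I_D² − 2.2·I_D + 2.98 = 0, with roots I_D = 1.47 or 16.7 mA.
The root I_D = 16.7 mA gives V_GS = -5.65 V ≤ V_t, so take I_D = 1.47 mA.
Then V_GS = 2.91 V and V_DS = V_DD − I_D(R_D+R_S) = 14 − 1.47×1.38 = 12 V.
Saturation requires V_DS ≥ V_GS − V_t = 1.96 V; 12 ≥ 1.96 ✓.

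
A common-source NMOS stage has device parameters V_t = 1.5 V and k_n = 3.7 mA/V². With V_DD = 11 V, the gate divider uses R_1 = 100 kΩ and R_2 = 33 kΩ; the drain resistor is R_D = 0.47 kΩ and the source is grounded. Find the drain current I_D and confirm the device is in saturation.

V_G = V_DD·R_2/(R_1+R_2) = 11×33/133 = 2.73 V. With the source grounded, V_GS = V_G = 2.73 V.
Assume saturation: I_D = (k_n/2)(V_GS − V_t)² = (3.7/2)×(2.73 − 1.5)² = 1.85×1.23² = 2.8 mA.
V_DS = V_DD − I_D·R_D = 11 − 2.8×0.47 = 9.69 V.
Saturation requires V_DS ≥ V_GS − V_t = 1.23 V; 9.69 ≥ 1.23 ✓.

I_D ≈ 2.8 mA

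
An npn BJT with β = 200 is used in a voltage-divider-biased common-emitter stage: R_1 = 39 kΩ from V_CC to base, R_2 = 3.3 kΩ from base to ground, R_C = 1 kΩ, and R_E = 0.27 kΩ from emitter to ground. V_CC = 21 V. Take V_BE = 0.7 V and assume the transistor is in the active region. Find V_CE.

Thevenize the base divider: V_Th = V_CC·R_2/(R_1+R_2) = 21×3.3/42.3 = 1.64 V, R_Th = R_1‖R_2 = 3.04 kΩ.
Base-emitter loop: V_Th = I_B·R_Th + V_BE + (β+1)I_B·R_E, so I_B = (1.64 − 0.7) / (3.04 + 201×0.27) = 0.0164 mA.
I_C = β·I_B = 200×0.0164 = 3.27 mA, and I_E = (β+1)I_B = 3.29 mA.
V_CE = V_CC − I_C·R_C − I_E·R_E = 21 − 3.27×1 − 3.29×0.27 = 16.8 V.
V_CE = 16.8 V > 0.2 V confirms active-region operation.

V_CE ≈ 17 V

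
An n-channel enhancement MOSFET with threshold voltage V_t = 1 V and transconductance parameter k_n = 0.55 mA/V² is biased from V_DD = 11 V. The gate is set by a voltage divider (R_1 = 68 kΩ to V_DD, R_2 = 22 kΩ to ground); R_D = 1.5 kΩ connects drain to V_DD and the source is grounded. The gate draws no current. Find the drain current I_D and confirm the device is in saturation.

I_D ≈ 0.78 mA

V_G = V_DD·R_2/(R_1+R_2) = 11×22/90 = 2.69 V. With the source grounded, V_GS = V_G = 2.69 V.
Assume saturation: I_D = (k_n/2)(V_GS − V_t)² = (0.55/2)×(2.69 − 1)² = 0.275×1.69² = 0.784 mA.
V_DS = V_DD − I_D·R_D = 11 − 0.784×1.5 = 9.82 V.
Saturation requires V_DS ≥ V_GS − V_t = 1.69 V; 9.82 ≥ 1.69 ✓.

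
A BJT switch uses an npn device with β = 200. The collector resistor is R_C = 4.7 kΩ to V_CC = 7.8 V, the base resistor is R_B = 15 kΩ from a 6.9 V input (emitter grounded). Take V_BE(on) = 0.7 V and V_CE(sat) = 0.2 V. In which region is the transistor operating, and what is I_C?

Assume active: I_B = (6.9 − 0.7)/15 = 0.413 mA, giving I_C = β·I_B = 82.7 mA.
But then V_CE = 7.8 − 82.7×4.7 = -381 V < V_CE(sat) = 0.2 V — impossible in the active region.
So the transistor is saturated. With V_CE = 0.2 V, I_C = (V_CC − 0.2)/R_C = 7.6/4.7 = 1.62 mA.
Check: β·I_B = 82.7 mA > I_C = 1.62 mA, confirming saturation.

saturation; I_C ≈ 1.6 mA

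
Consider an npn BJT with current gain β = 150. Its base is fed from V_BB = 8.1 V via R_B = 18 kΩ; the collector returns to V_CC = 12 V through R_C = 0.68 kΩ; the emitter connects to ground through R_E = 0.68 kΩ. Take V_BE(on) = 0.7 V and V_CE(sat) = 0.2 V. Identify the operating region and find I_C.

Assume active: I_B = (8.1 − 0.7)/(18 + 151×0.68) = 0.0613 mA, I_C = β·I_B = 9.2 mA.
Then V_CE = 12 − 9.2×0.68 − 9.26×0.68 = -0.551 V < 0.2 V — the active assumption fails.
Re-solve with V_CE = 0.2 V. KCL at the emitter: V_E/R_E = (V_BB−0.7−V_E)/R_B + (V_CC−0.2−V_E)/R_C, giving V_E = 5.93 V.
I_C = (V_CC − 0.2 − V_E)/R_C = (11.8 − 5.93)/0.68 = 8.64 mA.
Check: I_B = (7.4 − 5.93)/18 = 0.0818 mA, and β·I_B = 12.3 mA > I_C, confirming saturation.

saturation; I_C ≈ 8.6 mA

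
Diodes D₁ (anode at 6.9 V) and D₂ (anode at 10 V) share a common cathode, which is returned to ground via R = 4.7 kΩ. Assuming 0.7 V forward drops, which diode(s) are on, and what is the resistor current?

Assume both conduct. Then node N would need to be at both 6.9−0.7 = 6.2 V and 10−0.7 = 9.3 V, which is impossible.
Assume only D₂ conducts: V_N = 10 − 0.7 = 9.3 V, so I_R = 9.3/4.7 = 1.98 mA.
Check D₁: its anode-to-cathode voltage is 6.9 − 9.3 = -2.4 V < 0.7 V, so it is off. The assumption is consistent.

Only D₂ conducts; I_R ≈ 2 mA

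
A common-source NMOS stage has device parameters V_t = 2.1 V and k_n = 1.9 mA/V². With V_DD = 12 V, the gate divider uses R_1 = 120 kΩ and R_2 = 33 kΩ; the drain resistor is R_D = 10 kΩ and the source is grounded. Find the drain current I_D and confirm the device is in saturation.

I_D ≈ 0.23 mA

V_G = V_DD·R_2/(R_1+R_2) = 12×33/153 = 2.59 V. With the source grounded, V_GS = V_G = 2.59 V.
Assume saturation: I_D = (k_n/2)(V_GS − V_t)² = (1.9/2)×(2.59 − 2.1)² = 0.95×0.488² = 0.226 mA.
V_DS = V_DD − I_D·R_D = 12 − 0.226×10 = 9.74 V.
Saturation requires V_DS ≥ V_GS − V_t = 0.488 V; 9.74 ≥ 0.488 ✓.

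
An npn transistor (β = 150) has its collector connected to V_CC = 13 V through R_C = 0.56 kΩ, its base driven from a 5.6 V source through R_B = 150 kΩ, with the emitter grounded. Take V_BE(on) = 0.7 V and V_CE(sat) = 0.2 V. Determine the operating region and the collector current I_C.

active; I_C ≈ 4.9 mA

Assume active. Base-emitter loop: I_B = (V_BB − V_BE)/R_B = (5.6 − 0.7)/150 = 0.0327 mA.
I_C = β·I_B = 150×0.0327 = 4.9 mA.
V_CE = V_CC − I_C·R_C = 13 − 4.9×0.56 = 10.3 V > V_CE(sat), so the active-region assumption holds.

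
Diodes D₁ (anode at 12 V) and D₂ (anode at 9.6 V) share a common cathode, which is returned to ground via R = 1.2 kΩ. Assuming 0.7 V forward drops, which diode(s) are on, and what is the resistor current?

Only D₁ conducts; I_R ≈ 9.4 mA

Assume both conduct. Then node N would need to be at both 12−0.7 = 11.3 V and 9.6−0.7 = 8.9 V, which is impossible.
Assume only D₁ conducts: V_N = 12 − 0.7 = 11.3 V, so I_R = 11.3/1.2 = 9.42 mA.
Check D₂: its anode-to-cathode voltage is 9.6 − 11.3 = -1.7 V < 0.7 V, so it is off. The assumption is consistent.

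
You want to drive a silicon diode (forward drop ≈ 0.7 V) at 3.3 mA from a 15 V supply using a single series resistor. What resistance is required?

The resistor drops V_S − V_D = 15 − 0.7 = 14.3 V at 3.3 mA.
R = 14.3 V / 3.3 mA = 4.33 kΩ.

R ≈ 4.3 kΩ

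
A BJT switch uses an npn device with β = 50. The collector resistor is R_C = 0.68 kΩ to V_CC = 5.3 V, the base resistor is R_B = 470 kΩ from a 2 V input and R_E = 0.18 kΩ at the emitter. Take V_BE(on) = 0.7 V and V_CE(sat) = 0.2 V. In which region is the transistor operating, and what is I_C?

Assume active. Base-emitter loop: I_B = (V_BB − V_BE)/(R_B + (β+1)R_E) = (2 − 0.7)/(470 + 51×0.18) = 0.00271 mA.
I_C = β·I_B = 50×0.00271 = 0.136 mA.
V_CE = V_CC − I_C·R_C − I_E·R_E = 5.3 − 0.136×0.68 − 0.138×0.18 = 5.18 V > V_CE(sat), so the active-region assumption holds.

active; I_C ≈ 0.14 mA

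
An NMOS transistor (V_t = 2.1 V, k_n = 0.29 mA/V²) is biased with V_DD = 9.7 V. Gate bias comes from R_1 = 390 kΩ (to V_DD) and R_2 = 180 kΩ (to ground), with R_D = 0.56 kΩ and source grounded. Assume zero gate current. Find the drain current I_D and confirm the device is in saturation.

I_D ≈ 0.13 mA

V_G = V_DD·R_2/(R_1+R_2) = 9.7×180/570 = 3.06 V. With the source grounded, V_GS = V_G = 3.06 V.
Assume saturation: I_D = (k_n/2)(V_GS − V_t)² = (0.29/2)×(3.06 − 2.1)² = 0.145×0.963² = 0.135 mA.
V_DS = V_DD − I_D·R_D = 9.7 − 0.135×0.56 = 9.62 V.
Saturation requires V_DS ≥ V_GS − V_t = 0.963 V; 9.62 ≥ 0.963 ✓.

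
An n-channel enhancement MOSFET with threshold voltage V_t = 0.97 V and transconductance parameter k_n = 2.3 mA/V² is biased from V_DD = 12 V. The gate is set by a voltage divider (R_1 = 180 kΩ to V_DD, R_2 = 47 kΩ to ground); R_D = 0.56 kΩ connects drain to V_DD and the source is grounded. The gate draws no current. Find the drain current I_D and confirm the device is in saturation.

V_G = V_DD·R_2/(R_1+R_2) = 12×47/227 = 2.48 V. With the source grounded, V_GS = V_G = 2.48 V.
Assume saturation: I_D = (k_n/2)(V_GS − V_t)² = (2.3/2)×(2.48 − 0.97)² = 1.15×1.51² = 2.64 mA.
V_DS = V_DD − I_D·R_D = 12 − 2.64×0.56 = 10.5 V.
Saturation requires V_DS ≥ V_GS − V_t = 1.51 V; 10.5 ≥ 1.51 ✓.

I_D ≈ 2.6 mA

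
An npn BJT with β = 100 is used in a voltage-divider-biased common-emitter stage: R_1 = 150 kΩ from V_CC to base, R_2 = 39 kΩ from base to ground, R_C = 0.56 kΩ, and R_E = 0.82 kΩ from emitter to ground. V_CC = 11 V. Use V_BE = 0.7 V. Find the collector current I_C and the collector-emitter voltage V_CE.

Thevenize the base divider: V_Th = V_CC·R_2/(R_1+R_2) = 11×39/189 = 2.27 V, R_Th = R_1‖R_2 = 31 kΩ.
Base-emitter loop: V_Th = I_B·R_Th + V_BE + (β+1)I_B·R_E, so I_B = (2.27 − 0.7) / (31 + 101×0.82) = 0.0138 mA.
I_C = β·I_B = 100×0.0138 = 1.38 mA, and I_E = (β+1)I_B = 1.39 mA.
V_CE = V_CC − I_C·R_C − I_E·R_E = 11 − 1.38×0.56 − 1.39×0.82 = 9.08 V.
V_CE = 9.08 V > 0.2 V confirms active-region operation.

I_C ≈ 1.4 mA, V_CE ≈ 9.1 V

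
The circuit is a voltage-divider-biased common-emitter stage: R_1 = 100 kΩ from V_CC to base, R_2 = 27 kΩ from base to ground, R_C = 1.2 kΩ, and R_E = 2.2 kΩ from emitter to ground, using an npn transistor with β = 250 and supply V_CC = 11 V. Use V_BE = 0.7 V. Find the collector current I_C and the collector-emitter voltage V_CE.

I_C ≈ 0.71 mA, V_CE ≈ 8.6 V

Thevenize the base divider: V_Th = V_CC·R_2/(R_1+R_2) = 11×27/127 = 2.34 V, R_Th = R_1‖R_2 = 21.3 kΩ.
Base-emitter loop: V_Th = I_B·R_Th + V_BE + (β+1)I_B·R_E, so I_B = (2.34 − 0.7) / (21.3 + 251×2.2) = 0.00286 mA.
I_C = β·I_B = 250×0.00286 = 0.714 mA, and I_E = (β+1)I_B = 0.717 mA.
V_CE = V_CC − I_C·R_C − I_E·R_E = 11 − 0.714×1.2 − 0.717×2.2 = 8.56 V.
V_CE = 8.56 V > 0.2 V confirms active-region operation.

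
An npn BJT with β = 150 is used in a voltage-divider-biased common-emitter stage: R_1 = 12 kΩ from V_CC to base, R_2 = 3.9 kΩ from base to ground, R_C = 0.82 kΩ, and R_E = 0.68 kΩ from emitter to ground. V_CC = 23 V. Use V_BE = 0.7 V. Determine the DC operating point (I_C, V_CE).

I_C ≈ 7 mA, V_CE ≈ 12 V

Thevenize the base divider: V_Th = V_CC·R_2/(R_1+R_2) = 23×3.9/15.9 = 5.64 V, R_Th = R_1‖R_2 = 2.94 kΩ.
Base-emitter loop: V_Th = I_B·R_Th + V_BE + (β+1)I_B·R_E, so I_B = (5.64 − 0.7) / (2.94 + 151×0.68) = 0.0468 mA.
I_C = β·I_B = 150×0.0468 = 7.02 mA, and I_E = (β+1)I_B = 7.06 mA.
V_CE = V_CC − I_C·R_C − I_E·R_E = 23 − 7.02×0.82 − 7.06×0.68 = 12.4 V.
V_CE = 12.4 V > 0.2 V confirms active-region operation.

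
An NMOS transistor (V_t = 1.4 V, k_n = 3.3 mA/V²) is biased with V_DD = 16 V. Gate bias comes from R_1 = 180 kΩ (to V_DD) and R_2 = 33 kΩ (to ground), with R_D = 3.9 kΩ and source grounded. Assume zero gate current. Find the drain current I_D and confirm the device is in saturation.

V_G = V_DD·R_2/(R_1+R_2) = 16×33/213 = 2.48 V. With the source grounded, V_GS = V_G = 2.48 V.
Assume saturation: I_D = (k_n/2)(V_GS − V_t)² = (3.3/2)×(2.48 − 1.4)² = 1.65×1.08² = 1.92 mA.
V_DS = V_DD − I_D·R_D = 16 − 1.92×3.9 = 8.51 V.
Saturation requires V_DS ≥ V_GS − V_t = 1.08 V; 8.51 ≥ 1.08 ✓.

I_D ≈ 1.9 mA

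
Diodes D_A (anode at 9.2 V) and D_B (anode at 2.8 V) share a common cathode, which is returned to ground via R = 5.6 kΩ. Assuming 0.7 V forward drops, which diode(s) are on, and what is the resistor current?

Assume both conduct. Then node N would need to be at both 9.2−0.7 = 8.5 V and 2.8−0.7 = 2.1 V, which is impossible.
Assume only D_A conducts: V_N = 9.2 − 0.7 = 8.5 V, so I_R = 8.5/5.6 = 1.52 mA.
Check D_B: its anode-to-cathode voltage is 2.8 − 8.5 = -5.7 V < 0.7 V, so it is off. The assumption is consistent.

Only D_A conducts; I_R ≈ 1.5 mA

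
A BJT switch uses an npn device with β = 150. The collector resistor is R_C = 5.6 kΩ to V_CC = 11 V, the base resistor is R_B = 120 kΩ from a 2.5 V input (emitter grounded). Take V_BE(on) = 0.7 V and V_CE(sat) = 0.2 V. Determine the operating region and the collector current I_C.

Assume active: I_B = (2.5 − 0.7)/120 = 0.015 mA, giving I_C = β·I_B = 2.25 mA.
But then V_CE = 11 − 2.25×5.6 = -1.6 V < V_CE(sat) = 0.2 V — impossible in the active region.
So the transistor is saturated. With V_CE = 0.2 V, I_C = (V_CC − 0.2)/R_C = 10.8/5.6 = 1.93 mA.
Check: β·I_B = 2.25 mA > I_C = 1.93 mA, confirming saturation.

saturation; I_C ≈ 1.9 mA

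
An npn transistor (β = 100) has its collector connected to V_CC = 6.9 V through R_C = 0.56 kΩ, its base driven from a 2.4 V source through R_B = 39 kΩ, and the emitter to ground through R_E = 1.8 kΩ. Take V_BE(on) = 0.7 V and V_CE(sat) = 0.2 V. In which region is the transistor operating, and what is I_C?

active; I_C ≈ 0.77 mA

Assume active. Base-emitter loop: I_B = (V_BB − V_BE)/(R_B + (β+1)R_E) = (2.4 − 0.7)/(39 + 101×1.8) = 0.0077 mA.
I_C = β·I_B = 100×0.0077 = 0.77 mA.
V_CE = V_CC − I_C·R_C − I_E·R_E = 6.9 − 0.77×0.56 − 0.778×1.8 = 5.07 V > V_CE(sat), so the active-region assumption holds.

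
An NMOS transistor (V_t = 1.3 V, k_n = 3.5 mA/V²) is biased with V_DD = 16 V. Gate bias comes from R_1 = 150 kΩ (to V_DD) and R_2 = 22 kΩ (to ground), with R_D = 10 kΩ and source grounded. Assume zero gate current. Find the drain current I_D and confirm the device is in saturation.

V_G = V_DD·R_2/(R_1+R_2) = 16×22/172 = 2.05 V. With the source grounded, V_GS = V_G = 2.05 V.
Assume saturation: I_D = (k_n/2)(V_GS − V_t)² = (3.5/2)×(2.05 − 1.3)² = 1.75×0.747² = 0.975 mA.
V_DS = V_DD − I_D·R_D = 16 − 0.975×10 = 6.25 V.
Saturation requires V_DS ≥ V_GS − V_t = 0.747 V; 6.25 ≥ 0.747 ✓.

I_D ≈ 0.98 mA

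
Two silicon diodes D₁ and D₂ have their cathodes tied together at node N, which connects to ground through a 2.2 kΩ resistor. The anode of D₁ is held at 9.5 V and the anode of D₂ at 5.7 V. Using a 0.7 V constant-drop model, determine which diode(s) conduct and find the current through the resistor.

Only D₁ conducts; I_R ≈ 4 mA

Assume both conduct. Then node N would need to be at both 9.5−0.7 = 8.8 V and 5.7−0.7 = 5 V, which is impossible.
Assume only D₁ conducts: V_N = 9.5 − 0.7 = 8.8 V, so I_R = 8.8/2.2 = 4 mA.
Check D₂: its anode-to-cathode voltage is 5.7 − 8.8 = -3.1 V < 0.7 V, so it is off. The assumption is consistent.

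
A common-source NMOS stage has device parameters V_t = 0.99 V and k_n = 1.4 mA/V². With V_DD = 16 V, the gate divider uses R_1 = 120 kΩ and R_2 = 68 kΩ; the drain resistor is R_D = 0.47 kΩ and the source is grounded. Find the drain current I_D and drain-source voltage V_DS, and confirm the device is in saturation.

V_G = V_DD·R_2/(R_1+R_2) = 16×68/188 = 5.79 V. With the source grounded, V_GS = V_G = 5.79 V.
Assume saturation: I_D = (k_n/2)(V_GS − V_t)² = (1.4/2)×(5.79 − 0.99)² = 0.7×4.8² = 16.1 mA.
V_DS = V_DD − I_D·R_D = 16 − 16.1×0.47 = 8.43 V.
Saturation requires V_DS ≥ V_GS − V_t = 4.8 V; 8.43 ≥ 4.8 ✓.

I_D ≈ 16 mA, V_DS ≈ 8.4 V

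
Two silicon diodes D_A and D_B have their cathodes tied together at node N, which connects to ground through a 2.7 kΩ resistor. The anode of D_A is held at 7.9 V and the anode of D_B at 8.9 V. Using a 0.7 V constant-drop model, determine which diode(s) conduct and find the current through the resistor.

Assume both conduct. Then node N would need to be at both 7.9−0.7 = 7.2 V and 8.9−0.7 = 8.2 V, which is impossible.
Assume only D_B conducts: V_N = 8.9 − 0.7 = 8.2 V, so I_R = 8.2/2.7 = 3.04 mA.
Check D_A: its anode-to-cathode voltage is 7.9 − 8.2 = -0.3 V < 0.7 V, so it is off. The assumption is consistent.

Only D_B conducts; I_R ≈ 3 mA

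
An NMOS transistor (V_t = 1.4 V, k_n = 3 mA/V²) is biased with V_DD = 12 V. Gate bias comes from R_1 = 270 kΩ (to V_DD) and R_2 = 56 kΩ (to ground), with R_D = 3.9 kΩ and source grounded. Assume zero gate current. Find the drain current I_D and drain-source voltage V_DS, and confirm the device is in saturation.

V_G = V_DD·R_2/(R_1+R_2) = 12×56/326 = 2.06 V. With the source grounded, V_GS = V_G = 2.06 V.
Assume saturation: I_D = (k_n/2)(V_GS − V_t)² = (3/2)×(2.06 − 1.4)² = 1.5×0.661² = 0.656 mA.
V_DS = V_DD − I_D·R_D = 12 − 0.656×3.9 = 9.44 V.
Saturation requires V_DS ≥ V_GS − V_t = 0.661 V; 9.44 ≥ 0.661 ✓.

I_D ≈ 0.66 mA, V_DS ≈ 9.4 V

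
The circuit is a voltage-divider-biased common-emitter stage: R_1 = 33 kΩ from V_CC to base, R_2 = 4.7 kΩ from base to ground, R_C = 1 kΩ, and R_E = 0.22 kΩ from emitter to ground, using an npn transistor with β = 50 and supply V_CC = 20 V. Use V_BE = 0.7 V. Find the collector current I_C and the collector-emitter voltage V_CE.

Thevenize the base divider: V_Th = V_CC·R_2/(R_1+R_2) = 20×4.7/37.7 = 2.49 V, R_Th = R_1‖R_2 = 4.11 kΩ.
Base-emitter loop: V_Th = I_B·R_Th + V_BE + (β+1)I_B·R_E, so I_B = (2.49 − 0.7) / (4.11 + 51×0.22) = 0.117 mA.
I_C = β·I_B = 50×0.117 = 5.85 mA, and I_E = (β+1)I_B = 5.96 mA.
V_CE = V_CC − I_C·R_C − I_E·R_E = 20 − 5.85×1 − 5.96×0.22 = 12.8 V.
V_CE = 12.8 V > 0.2 V confirms active-region operation.

I_C ≈ 5.8 mA, V_CE ≈ 13 V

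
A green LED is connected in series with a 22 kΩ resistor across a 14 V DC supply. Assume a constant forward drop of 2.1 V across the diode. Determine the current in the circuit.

KVL around the loop: 14 = V_D + I·R = 2.1 + I × 22 kΩ.
So I = (14 − 2.1) / 22 kΩ = 11.9 / 22 = 0.541 mA.

I ≈ 0.54 mA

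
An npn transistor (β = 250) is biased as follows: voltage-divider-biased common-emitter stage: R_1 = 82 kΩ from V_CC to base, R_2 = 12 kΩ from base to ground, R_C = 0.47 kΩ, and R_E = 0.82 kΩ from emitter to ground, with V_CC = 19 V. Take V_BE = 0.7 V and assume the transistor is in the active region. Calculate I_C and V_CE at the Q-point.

I_C ≈ 2 mA, V_CE ≈ 16 V

Thevenize the base divider: V_Th = V_CC·R_2/(R_1+R_2) = 19×12/94 = 2.43 V, R_Th = R_1‖R_2 = 10.5 kΩ.
Base-emitter loop: V_Th = I_B·R_Th + V_BE + (β+1)I_B·R_E, so I_B = (2.43 − 0.7) / (10.5 + 251×0.82) = 0.00798 mA.
I_C = β·I_B = 250×0.00798 = 1.99 mA, and I_E = (β+1)I_B = 2 mA.
V_CE = V_CC − I_C·R_C − I_E·R_E = 19 − 1.99×0.47 − 2×0.82 = 16.4 V.
V_CE = 16.4 V > 0.2 V confirms active-region operation.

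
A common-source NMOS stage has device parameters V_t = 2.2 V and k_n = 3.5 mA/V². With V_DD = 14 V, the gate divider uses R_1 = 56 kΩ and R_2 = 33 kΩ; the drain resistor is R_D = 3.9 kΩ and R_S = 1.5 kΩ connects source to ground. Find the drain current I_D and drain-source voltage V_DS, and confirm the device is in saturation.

V_G = V_DD·R_2/(R_1+R_2) = 14×33/89 = 5.19 V.
Assume saturation: I_D = (k_n/2)(V_GS − V_t)² with V_GS = V_G − I_D·R_S = 5.19 − 1.5·I_D.
Substituting gives 3.94·I_D² − 16.7·I_D + 15.7 = 0, with roots I_D = 1.4 or 2.84 mA.
The root I_D = 2.84 mA gives V_GS = 0.925 V ≤ V_t, so take I_D = 1.4 mA.
Then V_GS = 3.09 V and V_DS = V_DD − I_D(R_D+R_S) = 14 − 1.4×5.4 = 6.45 V.
Saturation requires V_DS ≥ V_GS − V_t = 0.894 V; 6.45 ≥ 0.894 ✓.

I_D ≈ 1.4 mA, V_DS ≈ 6.5 V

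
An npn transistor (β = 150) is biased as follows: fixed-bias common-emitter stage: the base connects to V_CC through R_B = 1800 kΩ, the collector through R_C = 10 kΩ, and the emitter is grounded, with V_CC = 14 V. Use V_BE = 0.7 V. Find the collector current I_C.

Base loop: V_CC = I_B·R_B + V_BE, so I_B = (14 − 0.7)/1800 kΩ = 0.00739 mA.
In the active region I_C = β·I_B = 150 × 0.00739 = 1.11 mA.
Collector loop: V_CE = V_CC − I_C·R_C = 14 − 1.11×10 = 2.92 V.
Since V_CE = 2.92 V > V_CE(sat) ≈ 0.2 V, the transistor is in the active region as assumed.

I_C ≈ 1.1 mA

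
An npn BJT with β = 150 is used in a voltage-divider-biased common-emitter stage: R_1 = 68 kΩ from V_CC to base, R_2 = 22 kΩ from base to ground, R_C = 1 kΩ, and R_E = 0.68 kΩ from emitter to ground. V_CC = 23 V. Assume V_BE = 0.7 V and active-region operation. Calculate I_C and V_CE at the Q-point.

Thevenize the base divider: V_Th = V_CC·R_2/(R_1+R_2) = 23×22/90 = 5.62 V, R_Th = R_1‖R_2 = 16.6 kΩ.
Base-emitter loop: V_Th = I_B·R_Th + V_BE + (β+1)I_B·R_E, so I_B = (5.62 − 0.7) / (16.6 + 151×0.68) = 0.0413 mA.
I_C = β·I_B = 150×0.0413 = 6.19 mA, and I_E = (β+1)I_B = 6.23 mA.
V_CE = V_CC − I_C·R_C − I_E·R_E = 23 − 6.19×1 − 6.23×0.68 = 12.6 V.
V_CE = 12.6 V > 0.2 V confirms active-region operation.

I_C ≈ 6.2 mA, V_CE ≈ 13 V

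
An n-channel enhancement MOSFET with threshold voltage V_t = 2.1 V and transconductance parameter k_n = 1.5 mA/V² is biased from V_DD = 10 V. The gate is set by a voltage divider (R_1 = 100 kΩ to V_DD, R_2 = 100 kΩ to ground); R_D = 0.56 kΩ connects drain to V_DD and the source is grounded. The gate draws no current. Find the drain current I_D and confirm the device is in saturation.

V_G = V_DD·R_2/(R_1+R_2) = 10×100/200 = 5 V. With the source grounded, V_GS = V_G = 5 V.
Assume saturation: I_D = (k_n/2)(V_GS − V_t)² = (1.5/2)×(5 − 2.1)² = 0.75×2.9² = 6.31 mA.
V_DS = V_DD − I_D·R_D = 10 − 6.31×0.56 = 6.47 V.
Saturation requires V_DS ≥ V_GS − V_t = 2.9 V; 6.47 ≥ 2.9 ✓.

I_D ≈ 6.3 mA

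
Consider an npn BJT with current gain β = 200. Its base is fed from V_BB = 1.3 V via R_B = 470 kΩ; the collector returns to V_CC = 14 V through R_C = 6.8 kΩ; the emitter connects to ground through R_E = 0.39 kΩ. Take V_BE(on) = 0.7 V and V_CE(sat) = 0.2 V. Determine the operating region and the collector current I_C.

Assume active. Base-emitter loop: I_B = (V_BB − V_BE)/(R_B + (β+1)R_E) = (1.3 − 0.7)/(470 + 201×0.39) = 0.00109 mA.
I_C = β·I_B = 200×0.00109 = 0.219 mA.
V_CE = V_CC − I_C·R_C − I_E·R_E = 14 − 0.219×6.8 − 0.22×0.39 = 12.4 V > V_CE(sat), so the active-region assumption holds.

active; I_C ≈ 0.22 mA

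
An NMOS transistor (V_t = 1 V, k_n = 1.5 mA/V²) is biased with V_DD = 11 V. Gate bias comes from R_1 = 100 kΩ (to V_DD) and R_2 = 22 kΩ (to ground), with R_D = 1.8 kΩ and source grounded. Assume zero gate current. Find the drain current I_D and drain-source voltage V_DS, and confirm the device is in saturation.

V_G = V_DD·R_2/(R_1+R_2) = 11×22/122 = 1.98 V. With the source grounded, V_GS = V_G = 1.98 V.
Assume saturation: I_D = (k_n/2)(V_GS − V_t)² = (1.5/2)×(1.98 − 1)² = 0.75×0.984² = 0.726 mA.
V_DS = V_DD − I_D·R_D = 11 − 0.726×1.8 = 9.69 V.
Saturation requires V_DS ≥ V_GS − V_t = 0.984 V; 9.69 ≥ 0.984 ✓.

I_D ≈ 0.73 mA, V_DS ≈ 9.7 V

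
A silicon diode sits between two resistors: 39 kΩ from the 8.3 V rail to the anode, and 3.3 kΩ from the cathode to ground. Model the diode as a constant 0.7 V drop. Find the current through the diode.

The two resistors are in series with the diode, so KVL gives 8.3 = I·39 + 0.7 + I·3.3.
I = (8.3 − 0.7) / (39 + 3.3) kΩ = 7.6 / 42.3 = 0.18 mA.

I ≈ 0.18 mA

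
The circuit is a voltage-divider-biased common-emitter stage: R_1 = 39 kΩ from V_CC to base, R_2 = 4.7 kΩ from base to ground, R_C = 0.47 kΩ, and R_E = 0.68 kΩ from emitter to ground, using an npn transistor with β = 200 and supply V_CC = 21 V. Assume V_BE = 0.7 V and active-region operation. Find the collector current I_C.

Thevenize the base divider: V_Th = V_CC·R_2/(R_1+R_2) = 21×4.7/43.7 = 2.26 V, R_Th = R_1‖R_2 = 4.19 kΩ.
Base-emitter loop: V_Th = I_B·R_Th + V_BE + (β+1)I_B·R_E, so I_B = (2.26 − 0.7) / (4.19 + 201×0.68) = 0.0111 mA.
I_C = β·I_B = 200×0.0111 = 2.21 mA, and I_E = (β+1)I_B = 2.22 mA.
V_CE = V_CC − I_C·R_C − I_E·R_E = 21 − 2.21×0.47 − 2.22×0.68 = 18.4 V.
V_CE = 18.4 V > 0.2 V confirms active-region operation.

I_C ≈ 2.2 mA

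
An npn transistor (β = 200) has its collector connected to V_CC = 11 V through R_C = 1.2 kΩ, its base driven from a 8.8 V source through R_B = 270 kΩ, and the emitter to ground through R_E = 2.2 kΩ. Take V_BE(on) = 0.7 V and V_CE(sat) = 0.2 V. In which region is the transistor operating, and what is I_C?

Assume active. Base-emitter loop: I_B = (V_BB − V_BE)/(R_B + (β+1)R_E) = (8.8 − 0.7)/(270 + 201×2.2) = 0.0114 mA.
I_C = β·I_B = 200×0.0114 = 2.27 mA.
V_CE = V_CC − I_C·R_C − I_E·R_E = 11 − 2.27×1.2 − 2.29×2.2 = 3.24 V > V_CE(sat), so the active-region assumption holds.

active; I_C ≈ 2.3 mA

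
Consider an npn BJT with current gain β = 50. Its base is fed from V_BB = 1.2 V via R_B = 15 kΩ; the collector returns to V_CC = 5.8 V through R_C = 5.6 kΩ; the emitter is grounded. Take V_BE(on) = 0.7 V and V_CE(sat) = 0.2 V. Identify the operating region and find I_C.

saturation; I_C ≈ 1 mA

Assume active: I_B = (1.2 − 0.7)/15 = 0.0333 mA, giving I_C = β·I_B = 1.67 mA.
But then V_CE = 5.8 − 1.67×5.6 = -3.53 V < V_CE(sat) = 0.2 V — impossible in the active region.
So the transistor is saturated. With V_CE = 0.2 V, I_C = (V_CC − 0.2)/R_C = 5.6/5.6 = 1 mA.
Check: β·I_B = 1.67 mA > I_C = 1 mA, confirming saturation.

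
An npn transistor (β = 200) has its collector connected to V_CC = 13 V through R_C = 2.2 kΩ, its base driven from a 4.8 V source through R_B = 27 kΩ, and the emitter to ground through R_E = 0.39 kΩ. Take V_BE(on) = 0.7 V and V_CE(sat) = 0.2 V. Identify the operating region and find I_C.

saturation; I_C ≈ 4.9 mA

Assume active: I_B = (4.8 − 0.7)/(27 + 201×0.39) = 0.0389 mA, I_C = β·I_B = 7.78 mA.
Then V_CE = 13 − 7.78×2.2 − 7.82×0.39 = -7.17 V < 0.2 V — the active assumption fails.
Re-solve with V_CE = 0.2 V. KCL at the emitter: V_E/R_E = (V_BB−0.7−V_E)/R_B + (V_CC−0.2−V_E)/R_C, giving V_E = 1.95 V.
I_C = (V_CC − 0.2 − V_E)/R_C = (12.8 − 1.95)/2.2 = 4.93 mA.
Check: I_B = (4.1 − 1.95)/27 = 0.0795 mA, and β·I_B = 15.9 mA > I_C, confirming saturation.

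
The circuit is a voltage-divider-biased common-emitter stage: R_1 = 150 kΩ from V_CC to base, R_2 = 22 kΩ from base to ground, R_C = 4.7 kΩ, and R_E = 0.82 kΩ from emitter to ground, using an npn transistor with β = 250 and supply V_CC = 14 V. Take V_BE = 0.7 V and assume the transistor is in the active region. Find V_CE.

Thevenize the base divider: V_Th = V_CC·R_2/(R_1+R_2) = 14×22/172 = 1.79 V, R_Th = R_1‖R_2 = 19.2 kΩ.
Base-emitter loop: V_Th = I_B·R_Th + V_BE + (β+1)I_B·R_E, so I_B = (1.79 − 0.7) / (19.2 + 251×0.82) = 0.00485 mA.
I_C = β·I_B = 250×0.00485 = 1.21 mA, and I_E = (β+1)I_B = 1.22 mA.
V_CE = V_CC − I_C·R_C − I_E·R_E = 14 − 1.21×4.7 − 1.22×0.82 = 7.31 V.
V_CE = 7.31 V > 0.2 V confirms active-region operation.

V_CE ≈ 7.3 V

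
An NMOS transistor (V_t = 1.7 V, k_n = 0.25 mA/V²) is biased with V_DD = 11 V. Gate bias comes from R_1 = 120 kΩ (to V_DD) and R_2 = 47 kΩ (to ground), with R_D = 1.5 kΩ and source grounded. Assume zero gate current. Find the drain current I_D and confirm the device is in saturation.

I_D ≈ 0.24 mA

V_G = V_DD·R_2/(R_1+R_2) = 11×47/167 = 3.1 V. With the source grounded, V_GS = V_G = 3.1 V.
Assume saturation: I_D = (k_n/2)(V_GS − V_t)² = (0.25/2)×(3.1 − 1.7)² = 0.125×1.4² = 0.244 mA.
V_DS = V_DD − I_D·R_D = 11 − 0.244×1.5 = 10.6 V.
Saturation requires V_DS ≥ V_GS − V_t = 1.4 V; 10.6 ≥ 1.4 ✓.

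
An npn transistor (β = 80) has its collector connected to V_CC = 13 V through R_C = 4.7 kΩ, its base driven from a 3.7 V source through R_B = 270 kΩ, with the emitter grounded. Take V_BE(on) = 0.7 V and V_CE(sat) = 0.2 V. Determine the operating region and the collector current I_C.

Assume active. Base-emitter loop: I_B = (V_BB − V_BE)/R_B = (3.7 − 0.7)/270 = 0.0111 mA.
I_C = β·I_B = 80×0.0111 = 0.889 mA.
V_CE = V_CC − I_C·R_C = 13 − 0.889×4.7 = 8.82 V > V_CE(sat), so the active-region assumption holds.

active; I_C ≈ 0.89 mA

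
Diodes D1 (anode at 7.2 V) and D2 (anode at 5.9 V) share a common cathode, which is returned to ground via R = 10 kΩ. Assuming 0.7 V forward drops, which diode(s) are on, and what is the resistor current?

Only D1 conducts; I_R ≈ 0.65 mA

Assume both conduct. Then node N would need to be at both 7.2−0.7 = 6.5 V and 5.9−0.7 = 5.2 V, which is impossible.
Assume only D1 conducts: V_N = 7.2 − 0.7 = 6.5 V, so I_R = 6.5/10 = 0.65 mA.
Check D2: its anode-to-cathode voltage is 5.9 − 6.5 = -0.6 V < 0.7 V, so it is off. The assumption is consistent.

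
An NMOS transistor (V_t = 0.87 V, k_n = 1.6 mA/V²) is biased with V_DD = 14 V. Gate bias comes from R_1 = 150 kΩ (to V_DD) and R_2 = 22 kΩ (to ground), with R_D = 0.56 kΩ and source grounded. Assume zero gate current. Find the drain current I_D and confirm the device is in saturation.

V_G = V_DD·R_2/(R_1+R_2) = 14×22/172 = 1.79 V. With the source grounded, V_GS = V_G = 1.79 V.
Assume saturation: I_D = (k_n/2)(V_GS − V_t)² = (1.6/2)×(1.79 − 0.87)² = 0.8×0.921² = 0.678 mA.
V_DS = V_DD − I_D·R_D = 14 − 0.678×0.56 = 13.6 V.
Saturation requires V_DS ≥ V_GS − V_t = 0.921 V; 13.6 ≥ 0.921 ✓.

I_D ≈ 0.68 mA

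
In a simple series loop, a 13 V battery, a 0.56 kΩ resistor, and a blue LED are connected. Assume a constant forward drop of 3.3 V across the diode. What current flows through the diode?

I ≈ 17 mA

KVL around the loop: 13 = V_D + I·R = 3.3 + I × 0.56 kΩ.
So I = (13 − 3.3) / 0.56 kΩ = 9.7 / 0.56 = 17.3 mA.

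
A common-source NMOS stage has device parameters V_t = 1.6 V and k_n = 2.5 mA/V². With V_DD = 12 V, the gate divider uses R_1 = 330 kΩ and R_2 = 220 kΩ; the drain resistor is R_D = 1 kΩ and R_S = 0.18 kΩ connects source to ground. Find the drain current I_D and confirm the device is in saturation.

I_D ≈ 5.8 mA

V_G = V_DD·R_2/(R_1+R_2) = 12×220/550 = 4.8 V.
Assume saturation: I_D = (k_n/2)(V_GS − V_t)² with V_GS = V_G − I_D·R_S = 4.8 − 0.18·I_D.
Substituting gives 0.0405·I_D² − 2.44·I_D + 12.8 = 0, with roots I_D = 5.81 or 54.4 mA.
The root I_D = 54.4 mA gives V_GS = -5 V ≤ V_t, so take I_D = 5.81 mA.
Then V_GS = 3.76 V and V_DS = V_DD − I_D(R_D+R_S) = 12 − 5.81×1.18 = 5.15 V.
Saturation requires V_DS ≥ V_GS − V_t = 2.16 V; 5.15 ≥ 2.16 ✓.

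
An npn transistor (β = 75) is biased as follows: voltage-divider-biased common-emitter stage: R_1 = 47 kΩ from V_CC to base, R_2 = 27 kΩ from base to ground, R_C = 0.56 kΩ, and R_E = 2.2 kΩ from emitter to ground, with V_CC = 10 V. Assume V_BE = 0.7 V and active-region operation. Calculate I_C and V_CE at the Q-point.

I_C ≈ 1.2 mA, V_CE ≈ 6.7 V

Thevenize the base divider: V_Th = V_CC·R_2/(R_1+R_2) = 10×27/74 = 3.65 V, R_Th = R_1‖R_2 = 17.1 kΩ.
Base-emitter loop: V_Th = I_B·R_Th + V_BE + (β+1)I_B·R_E, so I_B = (3.65 − 0.7) / (17.1 + 76×2.2) = 0.016 mA.
I_C = β·I_B = 75×0.016 = 1.2 mA, and I_E = (β+1)I_B = 1.22 mA.
V_CE = V_CC − I_C·R_C − I_E·R_E = 10 − 1.2×0.56 − 1.22×2.2 = 6.65 V.
V_CE = 6.65 V > 0.2 V confirms active-region operation.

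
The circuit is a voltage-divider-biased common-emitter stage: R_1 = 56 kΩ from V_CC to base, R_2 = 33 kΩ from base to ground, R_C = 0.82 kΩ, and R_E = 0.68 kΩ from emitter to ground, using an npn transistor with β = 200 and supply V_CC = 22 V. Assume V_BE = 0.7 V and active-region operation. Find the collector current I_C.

Thevenize the base divider: V_Th = V_CC·R_2/(R_1+R_2) = 22×33/89 = 8.16 V, R_Th = R_1‖R_2 = 20.8 kΩ.
Base-emitter loop: V_Th = I_B·R_Th + V_BE + (β+1)I_B·R_E, so I_B = (8.16 − 0.7) / (20.8 + 201×0.68) = 0.0474 mA.
I_C = β·I_B = 200×0.0474 = 9.47 mA, and I_E = (β+1)I_B = 9.52 mA.
V_CE = V_CC − I_C·R_C − I_E·R_E = 22 − 9.47×0.82 − 9.52×0.68 = 7.76 V.
V_CE = 7.76 V > 0.2 V confirms active-region operation.

I_C ≈ 9.5 mA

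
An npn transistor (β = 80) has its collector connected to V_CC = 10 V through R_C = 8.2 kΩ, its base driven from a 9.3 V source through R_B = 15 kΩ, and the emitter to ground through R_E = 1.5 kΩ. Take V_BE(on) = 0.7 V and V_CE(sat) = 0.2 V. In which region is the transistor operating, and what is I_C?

saturation; I_C ≈ 0.94 mA

Assume active: I_B = (9.3 − 0.7)/(15 + 81×1.5) = 0.063 mA, I_C = β·I_B = 5.04 mA.
Then V_CE = 10 − 5.04×8.2 − 5.1×1.5 = -39 V < 0.2 V — the active assumption fails.
Re-solve with V_CE = 0.2 V. KCL at the emitter: V_E/R_E = (V_BB−0.7−V_E)/R_B + (V_CC−0.2−V_E)/R_C, giving V_E = 2.07 V.
I_C = (V_CC − 0.2 − V_E)/R_C = (9.8 − 2.07)/8.2 = 0.943 mA.
Check: I_B = (8.6 − 2.07)/15 = 0.435 mA, and β·I_B = 34.8 mA > I_C, confirming saturation.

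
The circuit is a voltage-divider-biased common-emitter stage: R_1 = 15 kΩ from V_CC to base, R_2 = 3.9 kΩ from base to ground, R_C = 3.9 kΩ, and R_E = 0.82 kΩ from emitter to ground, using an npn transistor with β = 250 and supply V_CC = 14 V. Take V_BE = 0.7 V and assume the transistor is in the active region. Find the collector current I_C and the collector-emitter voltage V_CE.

Thevenize the base divider: V_Th = V_CC·R_2/(R_1+R_2) = 14×3.9/18.9 = 2.89 V, R_Th = R_1‖R_2 = 3.1 kΩ.
Base-emitter loop: V_Th = I_B·R_Th + V_BE + (β+1)I_B·R_E, so I_B = (2.89 − 0.7) / (3.1 + 251×0.82) = 0.0105 mA.
I_C = β·I_B = 250×0.0105 = 2.62 mA, and I_E = (β+1)I_B = 2.63 mA.
V_CE = V_CC − I_C·R_C − I_E·R_E = 14 − 2.62×3.9 − 2.63×0.82 = 1.63 V.
V_CE = 1.63 V > 0.2 V confirms active-region operation.

I_C ≈ 2.6 mA, V_CE ≈ 1.6 V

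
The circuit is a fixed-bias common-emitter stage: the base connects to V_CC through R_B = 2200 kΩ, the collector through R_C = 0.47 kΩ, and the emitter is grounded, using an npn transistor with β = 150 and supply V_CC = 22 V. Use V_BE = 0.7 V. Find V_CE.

V_CE ≈ 21 V

Base loop: V_CC = I_B·R_B + V_BE, so I_B = (22 − 0.7)/2200 kΩ = 0.00968 mA.
In the active region I_C = β·I_B = 150 × 0.00968 = 1.45 mA.
Collector loop: V_CE = V_CC − I_C·R_C = 22 − 1.45×0.47 = 21.3 V.
Since V_CE = 21.3 V > V_CE(sat) ≈ 0.2 V, the transistor is in the active region as assumed.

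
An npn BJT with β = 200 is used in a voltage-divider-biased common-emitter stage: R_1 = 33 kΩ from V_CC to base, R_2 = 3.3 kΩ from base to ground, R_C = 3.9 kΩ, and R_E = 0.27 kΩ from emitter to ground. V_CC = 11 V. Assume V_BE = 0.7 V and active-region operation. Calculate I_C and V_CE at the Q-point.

Thevenize the base divider: V_Th = V_CC·R_2/(R_1+R_2) = 11×3.3/36.3 = 1 V, R_Th = R_1‖R_2 = 3 kΩ.
Base-emitter loop: V_Th = I_B·R_Th + V_BE + (β+1)I_B·R_E, so I_B = (1 − 0.7) / (3 + 201×0.27) = 0.00524 mA.
I_C = β·I_B = 200×0.00524 = 1.05 mA, and I_E = (β+1)I_B = 1.05 mA.
V_CE = V_CC − I_C·R_C − I_E·R_E = 11 − 1.05×3.9 − 1.05×0.27 = 6.63 V.
V_CE = 6.63 V > 0.2 V confirms active-region operation.

I_C ≈ 1 mA, V_CE ≈ 6.6 V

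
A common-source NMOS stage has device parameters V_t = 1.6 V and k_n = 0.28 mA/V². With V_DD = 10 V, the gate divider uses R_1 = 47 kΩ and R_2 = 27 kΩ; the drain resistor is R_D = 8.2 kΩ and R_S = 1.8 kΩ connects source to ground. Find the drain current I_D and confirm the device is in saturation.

V_G = V_DD·R_2/(R_1+R_2) = 10×27/74 = 3.65 V.
Assume saturation: I_D = (k_n/2)(V_GS − V_t)² with V_GS = V_G − I_D·R_S = 3.65 − 1.8·I_D.
Substituting gives 0.454·I_D² − 2.03·I_D + 0.588 = 0, with roots I_D = 0.311 or 4.17 mA.
The root I_D = 4.17 mA gives V_GS = -3.86 V ≤ V_t, so take I_D = 0.311 mA.
Then V_GS = 3.09 V and V_DS = V_DD − I_D(R_D+R_S) = 10 − 0.311×10 = 6.89 V.
Saturation requires V_DS ≥ V_GS − V_t = 1.49 V; 6.89 ≥ 1.49 ✓.

I_D ≈ 0.31 mA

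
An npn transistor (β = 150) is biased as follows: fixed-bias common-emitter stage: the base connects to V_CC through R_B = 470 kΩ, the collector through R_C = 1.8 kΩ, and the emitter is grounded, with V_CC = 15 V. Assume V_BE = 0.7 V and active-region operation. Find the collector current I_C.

Base loop: V_CC = I_B·R_B + V_BE, so I_B = (15 − 0.7)/470 kΩ = 0.0304 mA.
In the active region I_C = β·I_B = 150 × 0.0304 = 4.56 mA.
Collector loop: V_CE = V_CC − I_C·R_C = 15 − 4.56×1.8 = 6.79 V.
Since V_CE = 6.79 V > V_CE(sat) ≈ 0.2 V, the transistor is in the active region as assumed.

I_C ≈ 4.6 mA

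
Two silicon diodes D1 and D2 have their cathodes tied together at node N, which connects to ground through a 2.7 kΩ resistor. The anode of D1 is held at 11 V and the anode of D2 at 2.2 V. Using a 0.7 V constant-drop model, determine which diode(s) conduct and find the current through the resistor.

Only D1 conducts; I_R ≈ 3.8 mA

Assume both conduct. Then node N would need to be at both 11−0.7 = 10.3 V and 2.2−0.7 = 1.5 V, which is impossible.
Assume only D1 conducts: V_N = 11 − 0.7 = 10.3 V, so I_R = 10.3/2.7 = 3.81 mA.
Check D2: its anode-to-cathode voltage is 2.2 − 10.3 = -8.1 V < 0.7 V, so it is off. The assumption is consistent.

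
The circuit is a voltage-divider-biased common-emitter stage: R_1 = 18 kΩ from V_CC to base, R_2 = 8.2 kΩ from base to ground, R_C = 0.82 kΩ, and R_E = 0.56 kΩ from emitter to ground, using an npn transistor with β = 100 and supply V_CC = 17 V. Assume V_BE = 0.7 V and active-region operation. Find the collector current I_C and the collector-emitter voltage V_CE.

Thevenize the base divider: V_Th = V_CC·R_2/(R_1+R_2) = 17×8.2/26.2 = 5.32 V, R_Th = R_1‖R_2 = 5.63 kΩ.
Base-emitter loop: V_Th = I_B·R_Th + V_BE + (β+1)I_B·R_E, so I_B = (5.32 − 0.7) / (5.63 + 101×0.56) = 0.0743 mA.
I_C = β·I_B = 100×0.0743 = 7.43 mA, and I_E = (β+1)I_B = 7.5 mA.
V_CE = V_CC − I_C·R_C − I_E·R_E = 17 − 7.43×0.82 − 7.5×0.56 = 6.71 V.
V_CE = 6.71 V > 0.2 V confirms active-region operation.

I_C ≈ 7.4 mA, V_CE ≈ 6.7 V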